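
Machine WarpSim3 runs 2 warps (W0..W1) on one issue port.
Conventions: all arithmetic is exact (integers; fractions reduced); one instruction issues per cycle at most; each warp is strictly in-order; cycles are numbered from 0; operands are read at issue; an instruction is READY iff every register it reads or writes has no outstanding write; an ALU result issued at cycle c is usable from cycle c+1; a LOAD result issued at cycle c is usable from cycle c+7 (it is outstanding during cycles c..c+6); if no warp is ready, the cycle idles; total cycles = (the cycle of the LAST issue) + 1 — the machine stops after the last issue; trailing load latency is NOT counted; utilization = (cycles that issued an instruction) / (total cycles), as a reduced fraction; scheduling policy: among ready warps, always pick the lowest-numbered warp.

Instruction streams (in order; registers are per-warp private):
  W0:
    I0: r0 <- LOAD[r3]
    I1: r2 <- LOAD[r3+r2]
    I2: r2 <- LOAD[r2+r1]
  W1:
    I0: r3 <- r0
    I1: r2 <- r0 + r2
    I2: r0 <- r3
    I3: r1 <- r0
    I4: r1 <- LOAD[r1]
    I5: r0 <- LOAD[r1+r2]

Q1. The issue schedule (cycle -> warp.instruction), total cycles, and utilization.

cycle 0: W0.I0
cycle 1: W0.I1
cycle 2: W1.I0
cycle 3: W1.I1
cycle 4: W1.I2
cycle 5: W1.I3
cycle 6: W1.I4
cycle 7: idle
cycle 8: W0.I2
cycle 9: idle
cycle 10: idle
cycle 11: idle
cycle 12: idle
cycle 13: W1.I5

Answer: 14 cycles, utilization 9/14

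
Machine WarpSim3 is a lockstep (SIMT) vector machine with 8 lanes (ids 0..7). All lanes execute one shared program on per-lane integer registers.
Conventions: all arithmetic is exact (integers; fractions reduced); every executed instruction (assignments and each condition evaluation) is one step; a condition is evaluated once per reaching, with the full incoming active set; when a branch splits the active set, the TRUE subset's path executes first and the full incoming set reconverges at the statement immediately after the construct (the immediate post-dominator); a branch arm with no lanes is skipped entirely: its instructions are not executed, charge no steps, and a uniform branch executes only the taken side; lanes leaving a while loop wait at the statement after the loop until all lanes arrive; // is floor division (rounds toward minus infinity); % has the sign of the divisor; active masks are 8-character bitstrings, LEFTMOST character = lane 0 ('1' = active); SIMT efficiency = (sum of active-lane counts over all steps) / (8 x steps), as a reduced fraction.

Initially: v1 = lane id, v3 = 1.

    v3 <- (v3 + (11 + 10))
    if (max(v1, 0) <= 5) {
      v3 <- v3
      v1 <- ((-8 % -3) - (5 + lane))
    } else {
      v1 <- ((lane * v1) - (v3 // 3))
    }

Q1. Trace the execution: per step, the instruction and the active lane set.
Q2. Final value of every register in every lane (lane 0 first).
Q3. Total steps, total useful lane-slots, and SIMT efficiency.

step 0: v3 <- (v3 + (11 + 10))       11111111
step 1: eval (max(v1, 0) <= 5)       11111111
step 2: v3 <- v3                     11111100
step 3: v1 <- ((-8 % -3) - (5 + lane)) 11111100
step 4: v1 <- ((lane * v1) - (v3 // 3)) 00000011

Answer: 5 steps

v1: -7,-8,-9,-10,-11,-12,29,42
v3: 22,22,22,22,22,22,22,22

steps = 5; useful = 30; efficiency = 30/40 = 3/4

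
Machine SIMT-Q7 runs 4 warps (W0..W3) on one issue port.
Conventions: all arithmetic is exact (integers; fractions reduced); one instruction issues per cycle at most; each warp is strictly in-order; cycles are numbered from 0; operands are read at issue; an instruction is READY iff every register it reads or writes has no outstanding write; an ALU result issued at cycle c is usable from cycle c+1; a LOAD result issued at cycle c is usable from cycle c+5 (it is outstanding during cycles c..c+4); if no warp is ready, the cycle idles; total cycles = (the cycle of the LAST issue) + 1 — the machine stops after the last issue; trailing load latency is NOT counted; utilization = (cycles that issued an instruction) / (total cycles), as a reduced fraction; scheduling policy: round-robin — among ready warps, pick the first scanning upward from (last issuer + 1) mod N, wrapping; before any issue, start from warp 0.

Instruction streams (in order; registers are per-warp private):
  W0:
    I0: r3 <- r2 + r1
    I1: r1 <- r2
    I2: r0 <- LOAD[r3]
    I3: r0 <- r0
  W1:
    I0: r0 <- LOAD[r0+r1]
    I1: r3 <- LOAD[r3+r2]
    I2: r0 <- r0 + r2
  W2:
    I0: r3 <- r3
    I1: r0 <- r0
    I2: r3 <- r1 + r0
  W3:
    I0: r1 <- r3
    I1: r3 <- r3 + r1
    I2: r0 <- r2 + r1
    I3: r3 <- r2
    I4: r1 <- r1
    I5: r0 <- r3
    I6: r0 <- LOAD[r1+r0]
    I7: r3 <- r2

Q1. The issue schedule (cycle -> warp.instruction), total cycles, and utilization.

cycle 0: W0.I0
cycle 1: W1.I0
cycle 2: W2.I0
cycle 3: W3.I0
cycle 4: W0.I1
cycle 5: W1.I1
cycle 6: W2.I1
cycle 7: W3.I1
cycle 8: W0.I2
cycle 9: W1.I2
cycle 10: W2.I2
cycle 11: W3.I2
cycle 12: W3.I3
cycle 13: W0.I3
cycle 14: W3.I4
cycle 15: W3.I5
cycle 16: W3.I6
cycle 17: W3.I7

Answer: 18 cycles, utilization 1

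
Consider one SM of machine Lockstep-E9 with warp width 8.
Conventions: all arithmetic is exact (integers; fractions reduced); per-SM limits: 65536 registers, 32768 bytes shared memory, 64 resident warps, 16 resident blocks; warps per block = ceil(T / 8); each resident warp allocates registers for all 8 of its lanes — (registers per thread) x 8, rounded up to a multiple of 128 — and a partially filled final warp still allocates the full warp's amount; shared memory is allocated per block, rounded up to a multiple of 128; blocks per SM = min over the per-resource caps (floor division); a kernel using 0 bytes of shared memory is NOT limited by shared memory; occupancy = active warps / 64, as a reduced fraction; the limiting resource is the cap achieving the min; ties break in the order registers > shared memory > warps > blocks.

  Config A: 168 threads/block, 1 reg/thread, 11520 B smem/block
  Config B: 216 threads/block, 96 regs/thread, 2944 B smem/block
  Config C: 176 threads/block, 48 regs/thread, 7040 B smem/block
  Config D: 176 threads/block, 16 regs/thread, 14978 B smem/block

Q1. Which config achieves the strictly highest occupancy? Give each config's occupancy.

occupancies: A 21/32, B 27/32, C 11/16, D 11/16

Answer: B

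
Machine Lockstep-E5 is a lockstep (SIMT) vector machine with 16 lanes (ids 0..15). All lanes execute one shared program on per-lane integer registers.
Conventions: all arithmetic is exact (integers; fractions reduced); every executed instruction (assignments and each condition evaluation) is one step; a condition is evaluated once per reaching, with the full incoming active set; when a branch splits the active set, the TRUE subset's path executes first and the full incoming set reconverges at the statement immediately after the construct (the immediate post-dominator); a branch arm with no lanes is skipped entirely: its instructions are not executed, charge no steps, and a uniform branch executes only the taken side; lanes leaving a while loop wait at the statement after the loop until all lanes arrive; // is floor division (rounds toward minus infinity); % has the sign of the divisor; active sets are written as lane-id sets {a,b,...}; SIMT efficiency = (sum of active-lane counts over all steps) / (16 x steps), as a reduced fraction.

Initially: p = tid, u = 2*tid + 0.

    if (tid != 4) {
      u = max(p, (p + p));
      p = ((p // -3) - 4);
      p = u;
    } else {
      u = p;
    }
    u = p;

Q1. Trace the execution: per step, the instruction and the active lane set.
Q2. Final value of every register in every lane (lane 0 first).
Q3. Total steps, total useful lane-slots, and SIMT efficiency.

step 0: eval (tid != 4)              {0,1,2,3,4,5,6,7,8,9,10,11,12,13,14,15}
step 1: u <- max(p, (p + p))         {0,1,2,3,5,6,7,8,9,10,11,12,13,14,15}
step 2: p <- ((p // -3) - 4)         {0,1,2,3,5,6,7,8,9,10,11,12,13,14,15}
step 3: p <- u                       {0,1,2,3,5,6,7,8,9,10,11,12,13,14,15}
step 4: u <- p                       {4}
step 5: u <- p                       {0,1,2,3,4,5,6,7,8,9,10,11,12,13,14,15}

Answer: 6 steps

p: 0,2,4,6,4,10,12,14,16,18,20,22,24,26,28,30
u: 0,2,4,6,4,10,12,14,16,18,20,22,24,26,28,30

steps = 6; useful = 78; efficiency = 78/96 = 13/16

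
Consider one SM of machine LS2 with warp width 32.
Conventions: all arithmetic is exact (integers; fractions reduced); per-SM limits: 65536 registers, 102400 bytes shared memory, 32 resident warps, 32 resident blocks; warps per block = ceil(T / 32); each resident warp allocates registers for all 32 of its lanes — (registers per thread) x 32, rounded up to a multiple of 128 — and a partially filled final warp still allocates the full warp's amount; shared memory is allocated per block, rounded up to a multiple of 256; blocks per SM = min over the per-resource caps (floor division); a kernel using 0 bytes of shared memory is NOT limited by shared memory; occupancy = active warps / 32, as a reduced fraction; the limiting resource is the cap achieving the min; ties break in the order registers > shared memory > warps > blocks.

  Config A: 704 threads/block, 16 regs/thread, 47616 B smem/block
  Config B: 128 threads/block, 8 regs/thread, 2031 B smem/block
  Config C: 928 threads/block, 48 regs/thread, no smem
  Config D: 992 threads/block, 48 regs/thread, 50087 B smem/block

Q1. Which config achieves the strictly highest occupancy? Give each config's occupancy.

occupancies: A 11/16, B 1, C 29/32, D 31/32

Answer: B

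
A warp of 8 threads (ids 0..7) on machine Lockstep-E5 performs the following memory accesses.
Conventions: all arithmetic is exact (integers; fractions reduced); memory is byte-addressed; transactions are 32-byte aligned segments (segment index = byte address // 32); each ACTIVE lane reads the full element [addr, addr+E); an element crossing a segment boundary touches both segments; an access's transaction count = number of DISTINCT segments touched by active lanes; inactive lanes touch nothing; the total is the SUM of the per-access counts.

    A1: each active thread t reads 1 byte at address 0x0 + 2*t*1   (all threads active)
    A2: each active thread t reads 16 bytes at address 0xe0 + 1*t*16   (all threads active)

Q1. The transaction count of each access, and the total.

A1: 1 transaction
A2: 4 transactions

Answer: 1,4; total 5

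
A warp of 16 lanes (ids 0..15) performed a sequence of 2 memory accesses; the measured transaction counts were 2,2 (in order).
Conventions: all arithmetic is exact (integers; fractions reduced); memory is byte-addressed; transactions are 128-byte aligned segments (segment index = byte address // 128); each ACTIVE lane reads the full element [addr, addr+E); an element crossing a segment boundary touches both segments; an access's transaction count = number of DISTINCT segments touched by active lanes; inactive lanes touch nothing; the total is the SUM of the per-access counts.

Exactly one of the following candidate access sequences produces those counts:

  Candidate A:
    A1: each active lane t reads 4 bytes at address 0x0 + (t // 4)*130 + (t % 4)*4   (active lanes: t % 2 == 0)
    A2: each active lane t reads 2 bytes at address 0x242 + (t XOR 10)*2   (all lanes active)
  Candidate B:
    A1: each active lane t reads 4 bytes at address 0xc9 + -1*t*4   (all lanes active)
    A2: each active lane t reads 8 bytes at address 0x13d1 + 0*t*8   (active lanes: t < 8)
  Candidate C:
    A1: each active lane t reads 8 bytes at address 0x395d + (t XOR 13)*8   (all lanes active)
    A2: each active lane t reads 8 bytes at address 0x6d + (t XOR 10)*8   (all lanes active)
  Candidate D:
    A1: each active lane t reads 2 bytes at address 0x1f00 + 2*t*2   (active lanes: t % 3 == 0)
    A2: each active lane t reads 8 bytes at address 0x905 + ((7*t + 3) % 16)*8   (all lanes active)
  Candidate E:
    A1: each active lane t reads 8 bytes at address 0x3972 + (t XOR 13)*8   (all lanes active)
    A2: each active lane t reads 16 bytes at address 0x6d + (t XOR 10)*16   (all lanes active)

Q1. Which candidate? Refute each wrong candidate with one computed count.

A: A1 gives 4 transactions, not 2
B: A1 gives 1 transaction, not 2
D: A1 gives 1 transaction, not 2
E: A2 gives 3 transactions, not 2
C: all counts match (2,2)

Answer: C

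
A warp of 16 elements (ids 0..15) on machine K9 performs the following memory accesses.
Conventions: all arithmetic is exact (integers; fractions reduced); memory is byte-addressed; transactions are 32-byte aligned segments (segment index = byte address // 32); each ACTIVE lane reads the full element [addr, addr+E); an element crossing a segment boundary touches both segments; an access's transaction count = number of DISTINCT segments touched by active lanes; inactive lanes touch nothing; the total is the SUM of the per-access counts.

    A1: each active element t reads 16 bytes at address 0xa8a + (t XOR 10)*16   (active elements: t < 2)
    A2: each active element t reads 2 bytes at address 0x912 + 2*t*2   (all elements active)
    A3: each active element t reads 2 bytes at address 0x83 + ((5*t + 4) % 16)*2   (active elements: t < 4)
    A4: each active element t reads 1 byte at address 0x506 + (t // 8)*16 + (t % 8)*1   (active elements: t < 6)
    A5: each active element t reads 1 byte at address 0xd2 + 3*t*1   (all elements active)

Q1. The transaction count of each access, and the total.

A1: 2 transactions
A2: 3 transactions
A3: 2 transactions
A4: 1 transaction
A5: 2 transactions

Answer: 2,3,2,1,2; total 10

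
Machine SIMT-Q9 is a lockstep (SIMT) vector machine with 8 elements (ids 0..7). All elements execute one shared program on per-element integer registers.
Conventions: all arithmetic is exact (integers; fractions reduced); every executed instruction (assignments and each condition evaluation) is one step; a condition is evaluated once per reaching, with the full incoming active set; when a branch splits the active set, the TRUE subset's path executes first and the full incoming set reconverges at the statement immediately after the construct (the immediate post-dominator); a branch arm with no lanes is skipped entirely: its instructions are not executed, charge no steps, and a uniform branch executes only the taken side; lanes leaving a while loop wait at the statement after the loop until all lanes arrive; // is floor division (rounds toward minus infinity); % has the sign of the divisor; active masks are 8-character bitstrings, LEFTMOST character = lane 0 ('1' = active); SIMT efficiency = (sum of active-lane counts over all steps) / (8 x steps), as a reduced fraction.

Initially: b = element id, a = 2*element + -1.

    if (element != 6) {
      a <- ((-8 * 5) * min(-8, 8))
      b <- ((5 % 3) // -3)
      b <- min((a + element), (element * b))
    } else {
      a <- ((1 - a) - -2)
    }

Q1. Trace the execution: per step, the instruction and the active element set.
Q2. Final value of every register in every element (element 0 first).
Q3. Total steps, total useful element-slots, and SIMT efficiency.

step 0: eval (element != 6)          11111111
step 1: a <- ((-8 * 5) * min(-8, 8)) 11111101
step 2: b <- ((5 % 3) // -3)         11111101
step 3: b <- min((a + element), (element * b)) 11111101
step 4: a <- ((1 - a) - -2)          00000010

Answer: 5 steps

b: 0,-1,-2,-3,-4,-5,6,-7
a: 320,320,320,320,320,320,-8,320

steps = 5; useful = 30; efficiency = 30/40 = 3/4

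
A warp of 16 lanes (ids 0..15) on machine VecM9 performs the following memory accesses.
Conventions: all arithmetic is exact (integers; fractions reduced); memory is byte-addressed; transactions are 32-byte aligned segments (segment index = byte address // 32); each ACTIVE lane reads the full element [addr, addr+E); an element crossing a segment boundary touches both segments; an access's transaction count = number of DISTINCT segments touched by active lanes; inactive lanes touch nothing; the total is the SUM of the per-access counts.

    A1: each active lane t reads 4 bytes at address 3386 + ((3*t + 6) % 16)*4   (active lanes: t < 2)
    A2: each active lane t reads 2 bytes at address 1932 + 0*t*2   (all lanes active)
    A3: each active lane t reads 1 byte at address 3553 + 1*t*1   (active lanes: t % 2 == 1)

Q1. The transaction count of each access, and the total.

A1: 2 transactions
A2: 1 transaction
A3: 1 transaction

Answer: 2,1,1; total 4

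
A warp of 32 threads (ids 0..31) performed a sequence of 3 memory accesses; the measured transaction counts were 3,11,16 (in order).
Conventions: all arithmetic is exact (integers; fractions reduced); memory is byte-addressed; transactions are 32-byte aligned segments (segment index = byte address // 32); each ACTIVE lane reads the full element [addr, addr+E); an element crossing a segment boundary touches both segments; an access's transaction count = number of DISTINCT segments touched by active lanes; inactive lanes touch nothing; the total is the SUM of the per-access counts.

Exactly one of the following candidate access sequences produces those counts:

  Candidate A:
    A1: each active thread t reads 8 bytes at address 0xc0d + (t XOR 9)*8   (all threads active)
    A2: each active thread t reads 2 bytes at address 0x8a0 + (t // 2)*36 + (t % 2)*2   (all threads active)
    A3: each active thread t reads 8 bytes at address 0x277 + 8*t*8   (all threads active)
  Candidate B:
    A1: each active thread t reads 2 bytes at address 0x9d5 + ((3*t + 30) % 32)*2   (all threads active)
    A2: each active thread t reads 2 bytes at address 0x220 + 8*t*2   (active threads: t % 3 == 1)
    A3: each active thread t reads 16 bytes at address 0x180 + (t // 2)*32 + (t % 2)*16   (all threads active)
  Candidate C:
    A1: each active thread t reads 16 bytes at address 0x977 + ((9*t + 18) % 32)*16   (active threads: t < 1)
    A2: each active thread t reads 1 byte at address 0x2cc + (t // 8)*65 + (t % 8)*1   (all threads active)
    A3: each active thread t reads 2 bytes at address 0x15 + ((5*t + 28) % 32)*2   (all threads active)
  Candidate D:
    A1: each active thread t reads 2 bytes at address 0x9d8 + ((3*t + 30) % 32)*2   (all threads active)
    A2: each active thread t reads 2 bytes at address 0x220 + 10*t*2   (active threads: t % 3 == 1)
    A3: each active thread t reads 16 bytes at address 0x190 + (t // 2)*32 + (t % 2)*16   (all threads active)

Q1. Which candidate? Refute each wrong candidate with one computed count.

A: A1 gives 9 transactions, not 3
C: A1 gives 2 transactions, not 3
D: A3 gives 17 transactions, not 16
B: all counts match (3,11,16)

Answer: B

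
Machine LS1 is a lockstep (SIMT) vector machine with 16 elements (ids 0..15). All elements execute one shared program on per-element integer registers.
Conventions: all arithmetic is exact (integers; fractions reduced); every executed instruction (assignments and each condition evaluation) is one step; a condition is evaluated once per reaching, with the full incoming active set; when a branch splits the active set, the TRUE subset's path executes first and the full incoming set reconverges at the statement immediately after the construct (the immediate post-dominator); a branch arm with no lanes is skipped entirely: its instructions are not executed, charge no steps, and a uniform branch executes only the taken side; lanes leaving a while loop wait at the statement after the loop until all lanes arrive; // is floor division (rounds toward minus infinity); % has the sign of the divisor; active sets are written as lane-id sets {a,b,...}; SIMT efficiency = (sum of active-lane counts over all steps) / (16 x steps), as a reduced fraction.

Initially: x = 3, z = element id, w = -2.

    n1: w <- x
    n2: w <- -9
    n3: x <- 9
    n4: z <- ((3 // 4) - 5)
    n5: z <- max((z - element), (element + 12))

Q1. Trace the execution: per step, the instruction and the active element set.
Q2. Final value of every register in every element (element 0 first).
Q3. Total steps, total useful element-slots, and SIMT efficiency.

step 0: w <- x                       {0,1,2,3,4,5,6,7,8,9,10,11,12,13,14,15}
step 1: w <- -9                      {0,1,2,3,4,5,6,7,8,9,10,11,12,13,14,15}
step 2: x <- 9                       {0,1,2,3,4,5,6,7,8,9,10,11,12,13,14,15}
step 3: z <- ((3 // 4) - 5)          {0,1,2,3,4,5,6,7,8,9,10,11,12,13,14,15}
step 4: z <- max((z - element), (element + 12)) {0,1,2,3,4,5,6,7,8,9,10,11,12,13,14,15}

Answer: 5 steps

x: 9,9,9,9,9,9,9,9,9,9,9,9,9,9,9,9
z: 12,13,14,15,16,17,18,19,20,21,22,23,24,25,26,27
w: -9,-9,-9,-9,-9,-9,-9,-9,-9,-9,-9,-9,-9,-9,-9,-9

steps = 5; useful = 80; efficiency = 80/80 = 1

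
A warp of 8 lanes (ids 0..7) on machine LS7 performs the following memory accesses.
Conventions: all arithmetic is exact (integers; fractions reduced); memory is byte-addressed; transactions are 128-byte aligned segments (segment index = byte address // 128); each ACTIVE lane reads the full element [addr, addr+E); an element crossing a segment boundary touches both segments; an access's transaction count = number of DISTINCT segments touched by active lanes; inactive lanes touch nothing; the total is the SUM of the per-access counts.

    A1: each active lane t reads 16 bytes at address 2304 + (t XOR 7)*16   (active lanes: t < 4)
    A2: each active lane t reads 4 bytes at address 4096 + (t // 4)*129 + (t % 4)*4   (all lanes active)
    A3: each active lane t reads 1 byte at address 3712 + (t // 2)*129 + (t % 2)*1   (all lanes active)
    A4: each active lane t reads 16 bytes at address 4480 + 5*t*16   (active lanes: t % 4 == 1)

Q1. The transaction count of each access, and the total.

A1: 1 transaction
A2: 2 transactions
A3: 4 transactions
A4: 2 transactions

Answer: 1,2,4,2; total 9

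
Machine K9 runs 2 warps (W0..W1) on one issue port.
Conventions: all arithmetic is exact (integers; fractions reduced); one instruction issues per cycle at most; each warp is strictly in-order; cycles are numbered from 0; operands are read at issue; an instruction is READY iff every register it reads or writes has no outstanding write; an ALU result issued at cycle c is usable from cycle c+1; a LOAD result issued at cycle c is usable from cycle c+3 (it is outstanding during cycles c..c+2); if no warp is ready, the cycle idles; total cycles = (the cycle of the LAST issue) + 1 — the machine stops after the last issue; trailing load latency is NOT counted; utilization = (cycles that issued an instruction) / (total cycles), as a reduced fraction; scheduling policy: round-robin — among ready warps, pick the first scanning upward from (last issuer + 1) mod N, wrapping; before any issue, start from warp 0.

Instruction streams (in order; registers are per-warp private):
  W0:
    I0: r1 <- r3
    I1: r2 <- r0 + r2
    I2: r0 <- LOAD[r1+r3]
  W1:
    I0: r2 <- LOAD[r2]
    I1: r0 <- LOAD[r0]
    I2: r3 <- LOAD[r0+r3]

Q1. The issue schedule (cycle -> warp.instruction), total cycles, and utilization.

cycle 0: W0.I0
cycle 1: W1.I0
cycle 2: W0.I1
cycle 3: W1.I1
cycle 4: W0.I2
cycle 5: idle
cycle 6: W1.I2

Answer: 7 cycles, utilization 6/7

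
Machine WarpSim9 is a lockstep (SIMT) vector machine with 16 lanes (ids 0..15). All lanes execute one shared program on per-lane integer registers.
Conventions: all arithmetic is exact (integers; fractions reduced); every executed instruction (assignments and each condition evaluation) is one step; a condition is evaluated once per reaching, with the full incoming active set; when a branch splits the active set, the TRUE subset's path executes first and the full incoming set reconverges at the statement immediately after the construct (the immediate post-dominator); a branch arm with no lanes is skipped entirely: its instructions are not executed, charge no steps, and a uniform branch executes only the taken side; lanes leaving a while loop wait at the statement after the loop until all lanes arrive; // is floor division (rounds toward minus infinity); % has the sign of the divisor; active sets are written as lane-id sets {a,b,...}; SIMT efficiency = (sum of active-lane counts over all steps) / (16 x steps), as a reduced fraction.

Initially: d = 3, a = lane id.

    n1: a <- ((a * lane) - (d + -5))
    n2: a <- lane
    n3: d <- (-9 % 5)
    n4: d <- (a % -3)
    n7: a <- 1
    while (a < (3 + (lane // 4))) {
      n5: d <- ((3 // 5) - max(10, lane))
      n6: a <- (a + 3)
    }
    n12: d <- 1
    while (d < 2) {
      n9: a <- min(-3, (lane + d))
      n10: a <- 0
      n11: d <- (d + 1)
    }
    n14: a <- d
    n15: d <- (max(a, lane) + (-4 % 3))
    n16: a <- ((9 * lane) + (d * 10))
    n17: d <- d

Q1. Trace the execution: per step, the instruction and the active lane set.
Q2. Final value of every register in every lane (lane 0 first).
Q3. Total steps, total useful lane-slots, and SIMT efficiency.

step 0: a <- ((a * lane) - (d + -5)) {0,1,2,3,4,5,6,7,8,9,10,11,12,13,14,15}
step 1: a <- lane                    {0,1,2,3,4,5,6,7,8,9,10,11,12,13,14,15}
step 2: d <- (-9 % 5)                {0,1,2,3,4,5,6,7,8,9,10,11,12,13,14,15}
step 3: d <- (a % -3)                {0,1,2,3,4,5,6,7,8,9,10,11,12,13,14,15}
step 4: a <- 1                       {0,1,2,3,4,5,6,7,8,9,10,11,12,13,14,15}
step 5: eval (a < (3 + (lane // 4))) {0,1,2,3,4,5,6,7,8,9,10,11,12,13,14,15}
step 6: d <- ((3 // 5) - max(10, lane)) {0,1,2,3,4,5,6,7,8,9,10,11,12,13,14,15}
step 7: a <- (a + 3)                 {0,1,2,3,4,5,6,7,8,9,10,11,12,13,14,15}
step 8: eval (a < (3 + (lane // 4))) {0,1,2,3,4,5,6,7,8,9,10,11,12,13,14,15}
step 9: d <- ((3 // 5) - max(10, lane)) {8,9,10,11,12,13,14,15}
step 10: a <- (a + 3)                 {8,9,10,11,12,13,14,15}
step 11: eval (a < (3 + (lane // 4))) {8,9,10,11,12,13,14,15}
step 12: d <- 1                       {0,1,2,3,4,5,6,7,8,9,10,11,12,13,14,15}
step 13: eval (d < 2)                 {0,1,2,3,4,5,6,7,8,9,10,11,12,13,14,15}
step 14: a <- min(-3, (lane + d))     {0,1,2,3,4,5,6,7,8,9,10,11,12,13,14,15}
step 15: a <- 0                       {0,1,2,3,4,5,6,7,8,9,10,11,12,13,14,15}
step 16: d <- (d + 1)                 {0,1,2,3,4,5,6,7,8,9,10,11,12,13,14,15}
step 17: eval (d < 2)                 {0,1,2,3,4,5,6,7,8,9,10,11,12,13,14,15}
step 18: a <- d                       {0,1,2,3,4,5,6,7,8,9,10,11,12,13,14,15}
step 19: d <- (max(a, lane) + (-4 % 3)) {0,1,2,3,4,5,6,7,8,9,10,11,12,13,14,15}
step 20: a <- ((9 * lane) + (d * 10)) {0,1,2,3,4,5,6,7,8,9,10,11,12,13,14,15}
step 21: d <- d                       {0,1,2,3,4,5,6,7,8,9,10,11,12,13,14,15}

Answer: 22 steps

d: 4,4,4,5,6,7,8,9,10,11,12,13,14,15,16,17
a: 40,49,58,77,96,115,134,153,172,191,210,229,248,267,286,305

steps = 22; useful = 328; efficiency = 328/352 = 41/44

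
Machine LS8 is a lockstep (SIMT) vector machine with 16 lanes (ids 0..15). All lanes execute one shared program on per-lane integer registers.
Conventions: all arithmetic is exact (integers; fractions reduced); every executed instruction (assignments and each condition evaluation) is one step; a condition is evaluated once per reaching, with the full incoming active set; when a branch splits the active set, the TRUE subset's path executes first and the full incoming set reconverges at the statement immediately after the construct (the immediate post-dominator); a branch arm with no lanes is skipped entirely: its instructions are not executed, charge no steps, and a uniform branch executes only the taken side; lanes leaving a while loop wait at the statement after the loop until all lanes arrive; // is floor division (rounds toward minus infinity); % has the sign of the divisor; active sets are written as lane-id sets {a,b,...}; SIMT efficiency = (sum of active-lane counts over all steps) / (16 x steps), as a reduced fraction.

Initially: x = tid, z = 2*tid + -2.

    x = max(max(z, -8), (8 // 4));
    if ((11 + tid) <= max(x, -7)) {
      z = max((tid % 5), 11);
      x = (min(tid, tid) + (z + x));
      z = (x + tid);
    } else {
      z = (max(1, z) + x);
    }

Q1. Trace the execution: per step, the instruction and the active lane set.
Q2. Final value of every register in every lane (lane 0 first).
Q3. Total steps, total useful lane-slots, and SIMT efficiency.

step 0: x <- max(max(z, -8), (8 // 4)) {0,1,2,3,4,5,6,7,8,9,10,11,12,13,14,15}
step 1: eval ((11 + tid) <= max(x, -7)) {0,1,2,3,4,5,6,7,8,9,10,11,12,13,14,15}
step 2: z <- max((tid % 5), 11)      {13,14,15}
step 3: x <- (min(tid, tid) + (z + x)) {13,14,15}
step 4: z <- (x + tid)               {13,14,15}
step 5: z <- (max(1, z) + x)         {0,1,2,3,4,5,6,7,8,9,10,11,12}

Answer: 6 steps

x: 2,2,2,4,6,8,10,12,14,16,18,20,22,48,51,54
z: 3,3,4,8,12,16,20,24,28,32,36,40,44,61,65,69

steps = 6; useful = 54; efficiency = 54/96 = 9/16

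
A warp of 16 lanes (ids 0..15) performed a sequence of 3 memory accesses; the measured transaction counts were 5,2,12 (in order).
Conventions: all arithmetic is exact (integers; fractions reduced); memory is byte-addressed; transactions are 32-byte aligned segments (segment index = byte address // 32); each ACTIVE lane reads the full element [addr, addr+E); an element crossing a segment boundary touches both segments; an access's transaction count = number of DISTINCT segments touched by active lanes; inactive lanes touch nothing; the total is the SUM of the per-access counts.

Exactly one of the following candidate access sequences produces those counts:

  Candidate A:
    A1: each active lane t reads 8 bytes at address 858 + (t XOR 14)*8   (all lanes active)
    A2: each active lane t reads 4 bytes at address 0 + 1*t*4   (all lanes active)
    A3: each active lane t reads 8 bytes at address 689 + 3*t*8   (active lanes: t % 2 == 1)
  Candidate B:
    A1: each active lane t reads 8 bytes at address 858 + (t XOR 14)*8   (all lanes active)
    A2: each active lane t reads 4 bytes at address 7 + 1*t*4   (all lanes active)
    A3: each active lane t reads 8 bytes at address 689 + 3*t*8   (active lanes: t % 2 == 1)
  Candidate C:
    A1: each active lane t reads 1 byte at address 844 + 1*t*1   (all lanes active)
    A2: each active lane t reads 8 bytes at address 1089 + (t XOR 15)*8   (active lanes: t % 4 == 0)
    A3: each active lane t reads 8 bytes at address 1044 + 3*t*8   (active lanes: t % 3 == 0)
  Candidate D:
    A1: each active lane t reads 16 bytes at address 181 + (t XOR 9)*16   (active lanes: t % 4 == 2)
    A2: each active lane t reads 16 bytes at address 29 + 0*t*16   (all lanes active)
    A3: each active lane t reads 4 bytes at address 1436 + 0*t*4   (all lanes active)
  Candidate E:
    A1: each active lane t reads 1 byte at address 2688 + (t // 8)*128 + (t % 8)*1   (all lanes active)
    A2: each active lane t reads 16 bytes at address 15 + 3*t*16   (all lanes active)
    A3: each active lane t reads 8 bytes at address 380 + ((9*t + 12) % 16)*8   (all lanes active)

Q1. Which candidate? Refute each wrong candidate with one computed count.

B: A2 gives 3 transactions, not 2
C: A1 gives 1 transaction, not 5
D: A1 gives 4 transactions, not 5
E: A1 gives 2 transactions, not 5
A: all counts match (5,2,12)

Answer: A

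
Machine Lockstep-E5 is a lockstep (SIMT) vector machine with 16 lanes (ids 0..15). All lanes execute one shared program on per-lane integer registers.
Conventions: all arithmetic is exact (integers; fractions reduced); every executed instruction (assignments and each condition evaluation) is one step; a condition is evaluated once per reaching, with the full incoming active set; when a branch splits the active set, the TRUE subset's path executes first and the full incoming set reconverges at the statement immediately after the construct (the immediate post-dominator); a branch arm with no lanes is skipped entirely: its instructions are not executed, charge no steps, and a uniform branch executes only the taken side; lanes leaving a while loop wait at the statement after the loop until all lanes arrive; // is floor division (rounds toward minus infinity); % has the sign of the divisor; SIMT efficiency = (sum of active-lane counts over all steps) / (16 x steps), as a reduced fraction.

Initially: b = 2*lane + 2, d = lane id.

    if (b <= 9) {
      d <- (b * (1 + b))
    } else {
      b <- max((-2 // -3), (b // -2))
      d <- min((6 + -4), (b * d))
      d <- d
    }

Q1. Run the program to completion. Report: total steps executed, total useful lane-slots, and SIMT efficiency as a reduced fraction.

Answer: 5 steps, 56 useful, 7/10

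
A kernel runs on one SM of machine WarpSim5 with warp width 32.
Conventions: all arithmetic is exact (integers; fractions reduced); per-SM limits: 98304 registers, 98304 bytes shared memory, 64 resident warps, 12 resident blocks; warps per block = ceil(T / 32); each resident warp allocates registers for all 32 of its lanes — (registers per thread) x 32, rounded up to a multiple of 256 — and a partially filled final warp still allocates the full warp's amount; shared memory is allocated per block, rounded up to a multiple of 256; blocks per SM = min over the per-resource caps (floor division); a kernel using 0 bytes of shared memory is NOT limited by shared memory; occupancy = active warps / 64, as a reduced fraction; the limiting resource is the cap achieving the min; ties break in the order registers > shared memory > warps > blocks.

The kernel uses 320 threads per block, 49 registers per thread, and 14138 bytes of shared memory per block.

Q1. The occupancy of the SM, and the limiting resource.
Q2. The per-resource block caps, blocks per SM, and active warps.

Answer: occupancy 25/32, limited by registers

registers: 5 blocks
shared memory: 6 blocks
warps: 6 blocks
blocks: 12 blocks

Answer: 5 blocks, 50 active warps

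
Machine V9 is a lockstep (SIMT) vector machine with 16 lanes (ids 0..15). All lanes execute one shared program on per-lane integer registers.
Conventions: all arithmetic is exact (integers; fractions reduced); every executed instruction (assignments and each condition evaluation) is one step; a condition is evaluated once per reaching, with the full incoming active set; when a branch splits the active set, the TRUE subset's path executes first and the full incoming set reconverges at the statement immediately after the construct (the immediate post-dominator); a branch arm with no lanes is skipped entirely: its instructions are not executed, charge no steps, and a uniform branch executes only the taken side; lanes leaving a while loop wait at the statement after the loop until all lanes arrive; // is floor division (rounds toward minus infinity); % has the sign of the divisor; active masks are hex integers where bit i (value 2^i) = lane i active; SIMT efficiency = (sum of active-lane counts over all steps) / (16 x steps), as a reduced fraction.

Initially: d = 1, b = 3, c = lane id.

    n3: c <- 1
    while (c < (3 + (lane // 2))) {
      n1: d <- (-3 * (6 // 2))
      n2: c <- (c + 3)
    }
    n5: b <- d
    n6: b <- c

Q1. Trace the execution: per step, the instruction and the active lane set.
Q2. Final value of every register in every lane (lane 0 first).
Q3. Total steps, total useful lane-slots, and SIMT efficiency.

step 0: c <- 1                       0xffff
step 1: eval (c < (3 + (lane // 2))) 0xffff
step 2: d <- (-3 * (6 // 2))         0xffff
step 3: c <- (c + 3)                 0xffff
step 4: eval (c < (3 + (lane // 2))) 0xffff
step 5: d <- (-3 * (6 // 2))         0xfff0
step 6: c <- (c + 3)                 0xfff0
step 7: eval (c < (3 + (lane // 2))) 0xfff0
step 8: d <- (-3 * (6 // 2))         0xfc00
step 9: c <- (c + 3)                 0xfc00
step 10: eval (c < (3 + (lane // 2))) 0xfc00
step 11: b <- d                       0xffff
step 12: b <- c                       0xffff

Answer: 13 steps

d: -9,-9,-9,-9,-9,-9,-9,-9,-9,-9,-9,-9,-9,-9,-9,-9
b: 4,4,4,4,7,7,7,7,7,7,10,10,10,10,10,10
c: 4,4,4,4,7,7,7,7,7,7,10,10,10,10,10,10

steps = 13; useful = 166; efficiency = 166/208 = 83/104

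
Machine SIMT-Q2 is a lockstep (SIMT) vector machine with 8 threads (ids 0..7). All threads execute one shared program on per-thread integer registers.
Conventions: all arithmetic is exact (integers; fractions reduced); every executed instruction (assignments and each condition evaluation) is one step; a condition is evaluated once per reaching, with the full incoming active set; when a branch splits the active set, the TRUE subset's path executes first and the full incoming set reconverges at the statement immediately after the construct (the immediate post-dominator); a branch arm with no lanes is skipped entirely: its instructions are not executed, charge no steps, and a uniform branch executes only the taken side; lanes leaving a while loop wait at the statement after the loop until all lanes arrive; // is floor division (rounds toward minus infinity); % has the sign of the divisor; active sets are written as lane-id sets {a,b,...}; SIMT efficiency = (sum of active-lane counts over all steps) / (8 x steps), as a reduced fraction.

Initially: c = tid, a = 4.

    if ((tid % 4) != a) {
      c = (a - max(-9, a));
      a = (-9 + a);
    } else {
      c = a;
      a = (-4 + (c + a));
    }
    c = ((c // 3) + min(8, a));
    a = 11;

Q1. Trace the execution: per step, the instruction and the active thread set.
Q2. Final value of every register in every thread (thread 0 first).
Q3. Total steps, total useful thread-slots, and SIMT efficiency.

step 0: eval ((tid % 4) != a)        {0,1,2,3,4,5,6,7}
step 1: c <- (a - max(-9, a))        {0,1,2,3,4,5,6,7}
step 2: a <- (-9 + a)                {0,1,2,3,4,5,6,7}
step 3: c <- ((c // 3) + min(8, a))  {0,1,2,3,4,5,6,7}
step 4: a <- 11                      {0,1,2,3,4,5,6,7}

Answer: 5 steps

c: -5,-5,-5,-5,-5,-5,-5,-5
a: 11,11,11,11,11,11,11,11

steps = 5; useful = 40; efficiency = 40/40 = 1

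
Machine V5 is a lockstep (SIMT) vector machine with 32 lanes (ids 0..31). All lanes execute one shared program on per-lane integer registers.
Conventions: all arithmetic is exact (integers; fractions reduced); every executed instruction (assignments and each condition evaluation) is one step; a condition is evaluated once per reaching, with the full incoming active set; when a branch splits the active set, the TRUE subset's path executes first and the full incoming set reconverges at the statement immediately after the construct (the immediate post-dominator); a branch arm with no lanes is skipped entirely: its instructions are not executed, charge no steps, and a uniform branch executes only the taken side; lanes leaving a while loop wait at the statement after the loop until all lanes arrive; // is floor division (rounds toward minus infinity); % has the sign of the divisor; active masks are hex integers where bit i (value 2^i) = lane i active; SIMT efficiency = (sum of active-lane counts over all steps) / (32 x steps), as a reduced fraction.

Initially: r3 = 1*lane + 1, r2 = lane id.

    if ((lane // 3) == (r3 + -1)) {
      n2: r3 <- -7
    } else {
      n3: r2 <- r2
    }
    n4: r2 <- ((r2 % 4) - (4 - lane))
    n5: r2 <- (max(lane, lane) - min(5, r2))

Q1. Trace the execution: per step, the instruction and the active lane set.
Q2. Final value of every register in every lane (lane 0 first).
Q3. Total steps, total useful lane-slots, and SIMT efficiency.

step 0: eval ((lane // 3) == (r3 + -1)) 0xffffffff
step 1: r3 <- -7                     0x00000001
step 2: r2 <- r2                     0xfffffffe
step 3: r2 <- ((r2 % 4) - (4 - lane)) 0xffffffff
step 4: r2 <- (max(lane, lane) - min(5, r2)) 0xffffffff

Answer: 5 steps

r3: -7,2,3,4,5,6,7,8,9,10,11,12,13,14,15,16,17,18,19,20,21,22,23,24,25,26,27,28,29,30,31,32
r2: 4,3,2,1,4,3,2,2,4,4,5,6,7,8,9,10,11,12,13,14,15,16,17,18,19,20,21,22,23,24,25,26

steps = 5; useful = 128; efficiency = 128/160 = 4/5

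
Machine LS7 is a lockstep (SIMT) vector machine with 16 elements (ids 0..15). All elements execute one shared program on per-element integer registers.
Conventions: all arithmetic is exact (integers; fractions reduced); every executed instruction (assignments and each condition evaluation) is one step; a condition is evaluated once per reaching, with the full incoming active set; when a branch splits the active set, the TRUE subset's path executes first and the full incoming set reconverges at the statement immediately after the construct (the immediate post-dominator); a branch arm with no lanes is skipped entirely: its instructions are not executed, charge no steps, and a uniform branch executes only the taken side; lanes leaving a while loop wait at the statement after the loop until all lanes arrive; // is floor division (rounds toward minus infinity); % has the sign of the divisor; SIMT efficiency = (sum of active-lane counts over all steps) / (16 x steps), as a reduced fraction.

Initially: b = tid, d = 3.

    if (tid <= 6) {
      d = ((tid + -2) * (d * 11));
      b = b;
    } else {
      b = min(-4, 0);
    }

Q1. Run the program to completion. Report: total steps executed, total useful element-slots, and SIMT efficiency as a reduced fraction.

Answer: 4 steps, 39 useful, 39/64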